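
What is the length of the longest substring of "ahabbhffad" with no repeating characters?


Input: "ahabbhffad"
Sliding window (track last position of each char):
  Position 0 ('a'): window [0,0] length 1 -- new best
  Position 1 ('h'): window [0,1] length 2 -- new best
  Position 2 ('a'): repeat (last at 0), move window start to 1
  Position 2 ('a'): window [1,2] length 2
  Position 3 ('b'): window [1,3] length 3 -- new best
  Position 4 ('b'): repeat (last at 3), move window start to 4
  Position 4 ('b'): window [4,4] length 1
  Position 5 ('h'): window [4,5] length 2
  Position 6 ('f'): window [4,6] length 3
  Position 7 ('f'): repeat (last at 6), move window start to 7
  Position 7 ('f'): window [7,7] length 1
  Position 8 ('a'): window [7,8] length 2
  Position 9 ('d'): window [7,9] length 3
Longest substring with no repeats: "hab" with length 3

3


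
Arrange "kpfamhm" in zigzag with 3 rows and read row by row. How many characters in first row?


Zigzag "kpfamhm" into 3 rows:
Placing characters:
  'k' => row 0
  'p' => row 1
  'f' => row 2
  'a' => row 1
  'm' => row 0
  'h' => row 1
  'm' => row 2
Rows:
  Row 0: "km"
  Row 1: "pah"
  Row 2: "fm"
First row length: 2

2


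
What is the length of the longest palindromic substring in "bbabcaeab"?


Input: "bbabcaeab"
Checking substrings for palindromes:
  [1:4] "bab" (len 3) => palindrome
  [5:8] "aea" (len 3) => palindrome
  [0:2] "bb" (len 2) => palindrome
Longest palindromic substring: "bab" with length 3

3


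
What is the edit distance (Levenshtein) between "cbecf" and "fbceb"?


Computing edit distance: "cbecf" -> "fbceb"
DP table:
           f    b    c    e    b
      0    1    2    3    4    5
  c   1    1    2    2    3    4
  b   2    2    1    2    3    3
  e   3    3    2    2    2    3
  c   4    4    3    2    3    3
  f   5    4    4    3    3    4
Edit distance = dp[5][5] = 4

4


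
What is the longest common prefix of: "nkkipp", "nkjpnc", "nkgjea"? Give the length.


Words: nkkipp, nkjpnc, nkgjea
  Position 0: all 'n' => match
  Position 1: all 'k' => match
  Position 2: ('k', 'j', 'g') => mismatch, stop
LCP = "nk" (length 2)

2


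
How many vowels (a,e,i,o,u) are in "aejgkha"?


Input: aejgkha
Checking each character:
  'a' at position 0: vowel (running total: 1)
  'e' at position 1: vowel (running total: 2)
  'j' at position 2: consonant
  'g' at position 3: consonant
  'k' at position 4: consonant
  'h' at position 5: consonant
  'a' at position 6: vowel (running total: 3)
Total vowels: 3

3


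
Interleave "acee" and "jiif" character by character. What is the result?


Interleaving "acee" and "jiif":
  Position 0: 'a' from first, 'j' from second => "aj"
  Position 1: 'c' from first, 'i' from second => "ci"
  Position 2: 'e' from first, 'i' from second => "ei"
  Position 3: 'e' from first, 'f' from second => "ef"
Result: ajcieief

ajcieief


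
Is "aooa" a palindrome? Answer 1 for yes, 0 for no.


Input: aooa
Reversed: aooa
  Compare pos 0 ('a') with pos 3 ('a'): match
  Compare pos 1 ('o') with pos 2 ('o'): match
Result: palindrome

1


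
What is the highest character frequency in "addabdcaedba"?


Input: addabdcaedba
Character counts:
  'a': 4
  'b': 2
  'c': 1
  'd': 4
  'e': 1
Maximum frequency: 4

4


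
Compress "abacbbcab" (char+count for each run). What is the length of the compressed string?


Input: abacbbcab
Runs:
  'a' x 1 => "a1"
  'b' x 1 => "b1"
  'a' x 1 => "a1"
  'c' x 1 => "c1"
  'b' x 2 => "b2"
  'c' x 1 => "c1"
  'a' x 1 => "a1"
  'b' x 1 => "b1"
Compressed: "a1b1a1c1b2c1a1b1"
Compressed length: 16

16


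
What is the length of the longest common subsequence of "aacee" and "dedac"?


LCS of "aacee" and "dedac"
DP table:
           d    e    d    a    c
      0    0    0    0    0    0
  a   0    0    0    0    1    1
  a   0    0    0    0    1    1
  c   0    0    0    0    1    2
  e   0    0    1    1    1    2
  e   0    0    1    1    1    2
LCS length = dp[5][5] = 2

2


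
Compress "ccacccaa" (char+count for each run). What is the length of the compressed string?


Input: ccacccaa
Runs:
  'c' x 2 => "c2"
  'a' x 1 => "a1"
  'c' x 3 => "c3"
  'a' x 2 => "a2"
Compressed: "c2a1c3a2"
Compressed length: 8

8


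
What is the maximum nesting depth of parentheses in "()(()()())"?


Input: "()(()()())"
Tracking depth:
  Position 0 '(': depth becomes 1
  Position 1 ')': depth becomes 0
  Position 2 '(': depth becomes 1
  Position 3 '(': depth becomes 2
  Position 4 ')': depth becomes 1
  Position 5 '(': depth becomes 2
  Position 6 ')': depth becomes 1
  Position 7 '(': depth becomes 2
  Position 8 ')': depth becomes 1
  Position 9 ')': depth becomes 0
Maximum depth reached: 2

2


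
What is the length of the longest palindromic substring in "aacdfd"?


Input: "aacdfd"
Checking substrings for palindromes:
  [3:6] "dfd" (len 3) => palindrome
  [0:2] "aa" (len 2) => palindrome
Longest palindromic substring: "dfd" with length 3

3


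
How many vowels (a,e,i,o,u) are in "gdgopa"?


Input: gdgopa
Checking each character:
  'g' at position 0: consonant
  'd' at position 1: consonant
  'g' at position 2: consonant
  'o' at position 3: vowel (running total: 1)
  'p' at position 4: consonant
  'a' at position 5: vowel (running total: 2)
Total vowels: 2

2


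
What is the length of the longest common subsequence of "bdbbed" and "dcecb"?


LCS of "bdbbed" and "dcecb"
DP table:
           d    c    e    c    b
      0    0    0    0    0    0
  b   0    0    0    0    0    1
  d   0    1    1    1    1    1
  b   0    1    1    1    1    2
  b   0    1    1    1    1    2
  e   0    1    1    2    2    2
  d   0    1    1    2    2    2
LCS length = dp[6][5] = 2

2


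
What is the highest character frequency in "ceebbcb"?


Input: ceebbcb
Character counts:
  'b': 3
  'c': 2
  'e': 2
Maximum frequency: 3

3


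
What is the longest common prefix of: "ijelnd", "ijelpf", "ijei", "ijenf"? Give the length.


Words: ijelnd, ijelpf, ijei, ijenf
  Position 0: all 'i' => match
  Position 1: all 'j' => match
  Position 2: all 'e' => match
  Position 3: ('l', 'l', 'i', 'n') => mismatch, stop
LCP = "ije" (length 3)

3


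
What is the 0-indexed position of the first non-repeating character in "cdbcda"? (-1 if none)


Input: cdbcda
Character frequencies:
  'a': 1
  'b': 1
  'c': 2
  'd': 2
Scanning left to right for freq == 1:
  Position 0 ('c'): freq=2, skip
  Position 1 ('d'): freq=2, skip
  Position 2 ('b'): unique! => answer = 2

2


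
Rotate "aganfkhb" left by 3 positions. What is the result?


Input: "aganfkhb", rotate left by 3
First 3 characters: "aga"
Remaining characters: "nfkhb"
Concatenate remaining + first: "nfkhb" + "aga" = "nfkhbaga"

nfkhbaga


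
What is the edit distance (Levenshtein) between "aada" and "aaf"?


Computing edit distance: "aada" -> "aaf"
DP table:
           a    a    f
      0    1    2    3
  a   1    0    1    2
  a   2    1    0    1
  d   3    2    1    1
  a   4    3    2    2
Edit distance = dp[4][3] = 2

2


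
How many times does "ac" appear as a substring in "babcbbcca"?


Searching for "ac" in "babcbbcca"
Scanning each position:
  Position 0: "ba" => no
  Position 1: "ab" => no
  Position 2: "bc" => no
  Position 3: "cb" => no
  Position 4: "bb" => no
  Position 5: "bc" => no
  Position 6: "cc" => no
  Position 7: "ca" => no
Total occurrences: 0

0


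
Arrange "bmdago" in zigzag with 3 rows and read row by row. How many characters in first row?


Zigzag "bmdago" into 3 rows:
Placing characters:
  'b' => row 0
  'm' => row 1
  'd' => row 2
  'a' => row 1
  'g' => row 0
  'o' => row 1
Rows:
  Row 0: "bg"
  Row 1: "mao"
  Row 2: "d"
First row length: 2

2


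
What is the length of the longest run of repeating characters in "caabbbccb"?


Input: "caabbbccb"
Scanning for longest run:
  Position 1 ('a'): new char, reset run to 1
  Position 2 ('a'): continues run of 'a', length=2
  Position 3 ('b'): new char, reset run to 1
  Position 4 ('b'): continues run of 'b', length=2
  Position 5 ('b'): continues run of 'b', length=3
  Position 6 ('c'): new char, reset run to 1
  Position 7 ('c'): continues run of 'c', length=2
  Position 8 ('b'): new char, reset run to 1
Longest run: 'b' with length 3

3


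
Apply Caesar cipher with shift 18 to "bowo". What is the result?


Caesar cipher: shift "bowo" by 18
  'b' (pos 1) + 18 = pos 19 = 't'
  'o' (pos 14) + 18 = pos 6 = 'g'
  'w' (pos 22) + 18 = pos 14 = 'o'
  'o' (pos 14) + 18 = pos 6 = 'g'
Result: tgog

tgog


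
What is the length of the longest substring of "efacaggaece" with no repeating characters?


Input: "efacaggaece"
Sliding window (track last position of each char):
  Position 0 ('e'): window [0,0] length 1 -- new best
  Position 1 ('f'): window [0,1] length 2 -- new best
  Position 2 ('a'): window [0,2] length 3 -- new best
  Position 3 ('c'): window [0,3] length 4 -- new best
  Position 4 ('a'): repeat (last at 2), move window start to 3
  Position 4 ('a'): window [3,4] length 2
  Position 5 ('g'): window [3,5] length 3
  Position 6 ('g'): repeat (last at 5), move window start to 6
  Position 6 ('g'): window [6,6] length 1
  Position 7 ('a'): window [6,7] length 2
  Position 8 ('e'): window [6,8] length 3
  Position 9 ('c'): window [6,9] length 4
  Position 10 ('e'): repeat (last at 8), move window start to 9
  Position 10 ('e'): window [9,10] length 2
Longest substring with no repeats: "efac" with length 4

4


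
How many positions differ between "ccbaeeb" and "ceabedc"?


Comparing "ccbaeeb" and "ceabedc" position by position:
  Position 0: 'c' vs 'c' => same
  Position 1: 'c' vs 'e' => DIFFER
  Position 2: 'b' vs 'a' => DIFFER
  Position 3: 'a' vs 'b' => DIFFER
  Position 4: 'e' vs 'e' => same
  Position 5: 'e' vs 'd' => DIFFER
  Position 6: 'b' vs 'c' => DIFFER
Positions that differ: 5

5


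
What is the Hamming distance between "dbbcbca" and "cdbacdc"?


Comparing "dbbcbca" and "cdbacdc" position by position:
  Position 0: 'd' vs 'c' => differ
  Position 1: 'b' vs 'd' => differ
  Position 2: 'b' vs 'b' => same
  Position 3: 'c' vs 'a' => differ
  Position 4: 'b' vs 'c' => differ
  Position 5: 'c' vs 'd' => differ
  Position 6: 'a' vs 'c' => differ
Total differences (Hamming distance): 6

6


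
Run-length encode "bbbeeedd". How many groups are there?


Input: bbbeeedd
Scanning for consecutive runs:
  Group 1: 'b' x 3 (positions 0-2)
  Group 2: 'e' x 3 (positions 3-5)
  Group 3: 'd' x 2 (positions 6-7)
Total groups: 3

3


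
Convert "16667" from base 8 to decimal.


Input: "16667" in base 8
Positional expansion:
  Digit '1' (value 1) x 8^4 = 4096
  Digit '6' (value 6) x 8^3 = 3072
  Digit '6' (value 6) x 8^2 = 384
  Digit '6' (value 6) x 8^1 = 48
  Digit '7' (value 7) x 8^0 = 7
Sum = 7607

7607


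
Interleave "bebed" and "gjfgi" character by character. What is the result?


Interleaving "bebed" and "gjfgi":
  Position 0: 'b' from first, 'g' from second => "bg"
  Position 1: 'e' from first, 'j' from second => "ej"
  Position 2: 'b' from first, 'f' from second => "bf"
  Position 3: 'e' from first, 'g' from second => "eg"
  Position 4: 'd' from first, 'i' from second => "di"
Result: bgejbfegdi

bgejbfegdi


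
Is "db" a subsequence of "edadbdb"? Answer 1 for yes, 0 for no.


Check if "db" is a subsequence of "edadbdb"
Greedy scan:
  Position 0 ('e'): no match needed
  Position 1 ('d'): matches sub[0] = 'd'
  Position 2 ('a'): no match needed
  Position 3 ('d'): no match needed
  Position 4 ('b'): matches sub[1] = 'b'
  Position 5 ('d'): no match needed
  Position 6 ('b'): no match needed
All 2 characters matched => is a subsequence

1


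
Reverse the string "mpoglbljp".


Input: mpoglbljp
Reading characters right to left:
  Position 8: 'p'
  Position 7: 'j'
  Position 6: 'l'
  Position 5: 'b'
  Position 4: 'l'
  Position 3: 'g'
  Position 2: 'o'
  Position 1: 'p'
  Position 0: 'm'
Reversed: pjlblgopm

pjlblgopm


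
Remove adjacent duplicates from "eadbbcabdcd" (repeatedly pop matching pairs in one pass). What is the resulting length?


Input: eadbbcabdcd
Stack-based adjacent duplicate removal:
  Read 'e': push. Stack: e
  Read 'a': push. Stack: ea
  Read 'd': push. Stack: ead
  Read 'b': push. Stack: eadb
  Read 'b': matches stack top 'b' => pop. Stack: ead
  Read 'c': push. Stack: eadc
  Read 'a': push. Stack: eadca
  Read 'b': push. Stack: eadcab
  Read 'd': push. Stack: eadcabd
  Read 'c': push. Stack: eadcabdc
  Read 'd': push. Stack: eadcabdcd
Final stack: "eadcabdcd" (length 9)

9


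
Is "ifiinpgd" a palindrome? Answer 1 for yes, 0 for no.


Input: ifiinpgd
Reversed: dgpniifi
  Compare pos 0 ('i') with pos 7 ('d'): MISMATCH
  Compare pos 1 ('f') with pos 6 ('g'): MISMATCH
  Compare pos 2 ('i') with pos 5 ('p'): MISMATCH
  Compare pos 3 ('i') with pos 4 ('n'): MISMATCH
Result: not a palindrome

0


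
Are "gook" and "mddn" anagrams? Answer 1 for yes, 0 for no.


Strings: "gook", "mddn"
Sorted first:  gkoo
Sorted second: ddmn
Differ at position 0: 'g' vs 'd' => not anagrams

0


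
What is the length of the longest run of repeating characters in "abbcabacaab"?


Input: "abbcabacaab"
Scanning for longest run:
  Position 1 ('b'): new char, reset run to 1
  Position 2 ('b'): continues run of 'b', length=2
  Position 3 ('c'): new char, reset run to 1
  Position 4 ('a'): new char, reset run to 1
  Position 5 ('b'): new char, reset run to 1
  Position 6 ('a'): new char, reset run to 1
  Position 7 ('c'): new char, reset run to 1
  Position 8 ('a'): new char, reset run to 1
  Position 9 ('a'): continues run of 'a', length=2
  Position 10 ('b'): new char, reset run to 1
Longest run: 'b' with length 2

2


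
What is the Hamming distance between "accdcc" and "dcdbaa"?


Comparing "accdcc" and "dcdbaa" position by position:
  Position 0: 'a' vs 'd' => differ
  Position 1: 'c' vs 'c' => same
  Position 2: 'c' vs 'd' => differ
  Position 3: 'd' vs 'b' => differ
  Position 4: 'c' vs 'a' => differ
  Position 5: 'c' vs 'a' => differ
Total differences (Hamming distance): 5

5


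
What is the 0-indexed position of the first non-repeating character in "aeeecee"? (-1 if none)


Input: aeeecee
Character frequencies:
  'a': 1
  'c': 1
  'e': 5
Scanning left to right for freq == 1:
  Position 0 ('a'): unique! => answer = 0

0


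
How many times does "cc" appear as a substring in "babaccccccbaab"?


Searching for "cc" in "babaccccccbaab"
Scanning each position:
  Position 0: "ba" => no
  Position 1: "ab" => no
  Position 2: "ba" => no
  Position 3: "ac" => no
  Position 4: "cc" => MATCH
  Position 5: "cc" => MATCH
  Position 6: "cc" => MATCH
  Position 7: "cc" => MATCH
  Position 8: "cc" => MATCH
  Position 9: "cb" => no
  Position 10: "ba" => no
  Position 11: "aa" => no
  Position 12: "ab" => no
Total occurrences: 5

5


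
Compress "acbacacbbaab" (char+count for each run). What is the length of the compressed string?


Input: acbacacbbaab
Runs:
  'a' x 1 => "a1"
  'c' x 1 => "c1"
  'b' x 1 => "b1"
  'a' x 1 => "a1"
  'c' x 1 => "c1"
  'a' x 1 => "a1"
  'c' x 1 => "c1"
  'b' x 2 => "b2"
  'a' x 2 => "a2"
  'b' x 1 => "b1"
Compressed: "a1c1b1a1c1a1c1b2a2b1"
Compressed length: 20

20


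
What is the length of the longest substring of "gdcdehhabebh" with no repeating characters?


Input: "gdcdehhabebh"
Sliding window (track last position of each char):
  Position 0 ('g'): window [0,0] length 1 -- new best
  Position 1 ('d'): window [0,1] length 2 -- new best
  Position 2 ('c'): window [0,2] length 3 -- new best
  Position 3 ('d'): repeat (last at 1), move window start to 2
  Position 3 ('d'): window [2,3] length 2
  Position 4 ('e'): window [2,4] length 3
  Position 5 ('h'): window [2,5] length 4 -- new best
  Position 6 ('h'): repeat (last at 5), move window start to 6
  Position 6 ('h'): window [6,6] length 1
  Position 7 ('a'): window [6,7] length 2
  Position 8 ('b'): window [6,8] length 3
  Position 9 ('e'): window [6,9] length 4
  Position 10 ('b'): repeat (last at 8), move window start to 9
  Position 10 ('b'): window [9,10] length 2
  Position 11 ('h'): window [9,11] length 3
Longest substring with no repeats: "cdeh" with length 4

4


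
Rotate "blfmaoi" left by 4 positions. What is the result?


Input: "blfmaoi", rotate left by 4
First 4 characters: "blfm"
Remaining characters: "aoi"
Concatenate remaining + first: "aoi" + "blfm" = "aoiblfm"

aoiblfm


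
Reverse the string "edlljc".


Input: edlljc
Reading characters right to left:
  Position 5: 'c'
  Position 4: 'j'
  Position 3: 'l'
  Position 2: 'l'
  Position 1: 'd'
  Position 0: 'e'
Reversed: cjllde

cjllde


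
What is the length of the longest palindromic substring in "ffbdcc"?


Input: "ffbdcc"
Checking substrings for palindromes:
  [0:2] "ff" (len 2) => palindrome
  [4:6] "cc" (len 2) => palindrome
Longest palindromic substring: "ff" with length 2

2


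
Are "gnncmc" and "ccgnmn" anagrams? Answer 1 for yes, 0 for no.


Strings: "gnncmc", "ccgnmn"
Sorted first:  ccgmnn
Sorted second: ccgmnn
Sorted forms match => anagrams

1


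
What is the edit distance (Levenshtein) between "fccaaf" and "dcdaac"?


Computing edit distance: "fccaaf" -> "dcdaac"
DP table:
           d    c    d    a    a    c
      0    1    2    3    4    5    6
  f   1    1    2    3    4    5    6
  c   2    2    1    2    3    4    5
  c   3    3    2    2    3    4    4
  a   4    4    3    3    2    3    4
  a   5    5    4    4    3    2    3
  f   6    6    5    5    4    3    3
Edit distance = dp[6][6] = 3

3


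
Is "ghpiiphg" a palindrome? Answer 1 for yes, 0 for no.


Input: ghpiiphg
Reversed: ghpiiphg
  Compare pos 0 ('g') with pos 7 ('g'): match
  Compare pos 1 ('h') with pos 6 ('h'): match
  Compare pos 2 ('p') with pos 5 ('p'): match
  Compare pos 3 ('i') with pos 4 ('i'): match
Result: palindrome

1


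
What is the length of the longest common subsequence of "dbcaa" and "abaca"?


LCS of "dbcaa" and "abaca"
DP table:
           a    b    a    c    a
      0    0    0    0    0    0
  d   0    0    0    0    0    0
  b   0    0    1    1    1    1
  c   0    0    1    1    2    2
  a   0    1    1    2    2    3
  a   0    1    1    2    2    3
LCS length = dp[5][5] = 3

3


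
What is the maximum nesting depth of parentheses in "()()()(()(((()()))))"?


Input: "()()()(()(((()()))))"
Tracking depth:
  Position 0 '(': depth becomes 1
  Position 1 ')': depth becomes 0
  Position 2 '(': depth becomes 1
  Position 3 ')': depth becomes 0
  Position 4 '(': depth becomes 1
  Position 5 ')': depth becomes 0
  Position 6 '(': depth becomes 1
  Position 7 '(': depth becomes 2
  Position 8 ')': depth becomes 1
  Position 9 '(': depth becomes 2
  Position 10 '(': depth becomes 3
  Position 11 '(': depth becomes 4
  Position 12 '(': depth becomes 5
  Position 13 ')': depth becomes 4
  Position 14 '(': depth becomes 5
  Position 15 ')': depth becomes 4
  Position 16 ')': depth becomes 3
  Position 17 ')': depth becomes 2
  Position 18 ')': depth becomes 1
  Position 19 ')': depth becomes 0
Maximum depth reached: 5

5


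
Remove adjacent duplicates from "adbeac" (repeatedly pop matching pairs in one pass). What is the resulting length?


Input: adbeac
Stack-based adjacent duplicate removal:
  Read 'a': push. Stack: a
  Read 'd': push. Stack: ad
  Read 'b': push. Stack: adb
  Read 'e': push. Stack: adbe
  Read 'a': push. Stack: adbea
  Read 'c': push. Stack: adbeac
Final stack: "adbeac" (length 6)

6


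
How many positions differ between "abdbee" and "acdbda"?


Comparing "abdbee" and "acdbda" position by position:
  Position 0: 'a' vs 'a' => same
  Position 1: 'b' vs 'c' => DIFFER
  Position 2: 'd' vs 'd' => same
  Position 3: 'b' vs 'b' => same
  Position 4: 'e' vs 'd' => DIFFER
  Position 5: 'e' vs 'a' => DIFFER
Positions that differ: 3

3


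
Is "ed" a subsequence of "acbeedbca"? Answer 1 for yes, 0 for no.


Check if "ed" is a subsequence of "acbeedbca"
Greedy scan:
  Position 0 ('a'): no match needed
  Position 1 ('c'): no match needed
  Position 2 ('b'): no match needed
  Position 3 ('e'): matches sub[0] = 'e'
  Position 4 ('e'): no match needed
  Position 5 ('d'): matches sub[1] = 'd'
  Position 6 ('b'): no match needed
  Position 7 ('c'): no match needed
  Position 8 ('a'): no match needed
All 2 characters matched => is a subsequence

1


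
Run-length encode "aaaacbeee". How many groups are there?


Input: aaaacbeee
Scanning for consecutive runs:
  Group 1: 'a' x 4 (positions 0-3)
  Group 2: 'c' x 1 (positions 4-4)
  Group 3: 'b' x 1 (positions 5-5)
  Group 4: 'e' x 3 (positions 6-8)
Total groups: 4

4


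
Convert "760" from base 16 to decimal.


Input: "760" in base 16
Positional expansion:
  Digit '7' (value 7) x 16^2 = 1792
  Digit '6' (value 6) x 16^1 = 96
  Digit '0' (value 0) x 16^0 = 0
Sum = 1888

1888


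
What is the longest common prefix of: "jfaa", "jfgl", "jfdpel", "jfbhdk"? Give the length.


Words: jfaa, jfgl, jfdpel, jfbhdk
  Position 0: all 'j' => match
  Position 1: all 'f' => match
  Position 2: ('a', 'g', 'd', 'b') => mismatch, stop
LCP = "jf" (length 2)

2


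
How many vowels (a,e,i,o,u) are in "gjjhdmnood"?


Input: gjjhdmnood
Checking each character:
  'g' at position 0: consonant
  'j' at position 1: consonant
  'j' at position 2: consonant
  'h' at position 3: consonant
  'd' at position 4: consonant
  'm' at position 5: consonant
  'n' at position 6: consonant
  'o' at position 7: vowel (running total: 1)
  'o' at position 8: vowel (running total: 2)
  'd' at position 9: consonant
Total vowels: 2

2


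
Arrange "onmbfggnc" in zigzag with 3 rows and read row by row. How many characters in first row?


Zigzag "onmbfggnc" into 3 rows:
Placing characters:
  'o' => row 0
  'n' => row 1
  'm' => row 2
  'b' => row 1
  'f' => row 0
  'g' => row 1
  'g' => row 2
  'n' => row 1
  'c' => row 0
Rows:
  Row 0: "ofc"
  Row 1: "nbgn"
  Row 2: "mg"
First row length: 3

3


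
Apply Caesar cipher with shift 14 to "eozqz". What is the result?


Caesar cipher: shift "eozqz" by 14
  'e' (pos 4) + 14 = pos 18 = 's'
  'o' (pos 14) + 14 = pos 2 = 'c'
  'z' (pos 25) + 14 = pos 13 = 'n'
  'q' (pos 16) + 14 = pos 4 = 'e'
  'z' (pos 25) + 14 = pos 13 = 'n'
Result: scnen

scnen


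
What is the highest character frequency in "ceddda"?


Input: ceddda
Character counts:
  'a': 1
  'c': 1
  'd': 3
  'e': 1
Maximum frequency: 3

3


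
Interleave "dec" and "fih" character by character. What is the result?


Interleaving "dec" and "fih":
  Position 0: 'd' from first, 'f' from second => "df"
  Position 1: 'e' from first, 'i' from second => "ei"
  Position 2: 'c' from first, 'h' from second => "ch"
Result: dfeich

dfeich


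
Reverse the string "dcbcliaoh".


Input: dcbcliaoh
Reading characters right to left:
  Position 8: 'h'
  Position 7: 'o'
  Position 6: 'a'
  Position 5: 'i'
  Position 4: 'l'
  Position 3: 'c'
  Position 2: 'b'
  Position 1: 'c'
  Position 0: 'd'
Reversed: hoailcbcd

hoailcbcd


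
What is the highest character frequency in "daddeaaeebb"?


Input: daddeaaeebb
Character counts:
  'a': 3
  'b': 2
  'd': 3
  'e': 3
Maximum frequency: 3

3


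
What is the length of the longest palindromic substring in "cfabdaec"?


Input: "cfabdaec"
Checking substrings for palindromes:
  No multi-char palindromic substrings found
Longest palindromic substring: "c" with length 1

1


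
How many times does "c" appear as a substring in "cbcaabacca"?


Searching for "c" in "cbcaabacca"
Scanning each position:
  Position 0: "c" => MATCH
  Position 1: "b" => no
  Position 2: "c" => MATCH
  Position 3: "a" => no
  Position 4: "a" => no
  Position 5: "b" => no
  Position 6: "a" => no
  Position 7: "c" => MATCH
  Position 8: "c" => MATCH
  Position 9: "a" => no
Total occurrences: 4

4


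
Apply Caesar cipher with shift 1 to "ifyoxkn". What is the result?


Caesar cipher: shift "ifyoxkn" by 1
  'i' (pos 8) + 1 = pos 9 = 'j'
  'f' (pos 5) + 1 = pos 6 = 'g'
  'y' (pos 24) + 1 = pos 25 = 'z'
  'o' (pos 14) + 1 = pos 15 = 'p'
  'x' (pos 23) + 1 = pos 24 = 'y'
  'k' (pos 10) + 1 = pos 11 = 'l'
  'n' (pos 13) + 1 = pos 14 = 'o'
Result: jgzpylo

jgzpylo


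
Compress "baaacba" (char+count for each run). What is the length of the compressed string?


Input: baaacba
Runs:
  'b' x 1 => "b1"
  'a' x 3 => "a3"
  'c' x 1 => "c1"
  'b' x 1 => "b1"
  'a' x 1 => "a1"
Compressed: "b1a3c1b1a1"
Compressed length: 10

10


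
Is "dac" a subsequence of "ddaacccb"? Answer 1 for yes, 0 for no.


Check if "dac" is a subsequence of "ddaacccb"
Greedy scan:
  Position 0 ('d'): matches sub[0] = 'd'
  Position 1 ('d'): no match needed
  Position 2 ('a'): matches sub[1] = 'a'
  Position 3 ('a'): no match needed
  Position 4 ('c'): matches sub[2] = 'c'
  Position 5 ('c'): no match needed
  Position 6 ('c'): no match needed
  Position 7 ('b'): no match needed
All 3 characters matched => is a subsequence

1


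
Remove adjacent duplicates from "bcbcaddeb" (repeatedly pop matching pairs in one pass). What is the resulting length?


Input: bcbcaddeb
Stack-based adjacent duplicate removal:
  Read 'b': push. Stack: b
  Read 'c': push. Stack: bc
  Read 'b': push. Stack: bcb
  Read 'c': push. Stack: bcbc
  Read 'a': push. Stack: bcbca
  Read 'd': push. Stack: bcbcad
  Read 'd': matches stack top 'd' => pop. Stack: bcbca
  Read 'e': push. Stack: bcbcae
  Read 'b': push. Stack: bcbcaeb
Final stack: "bcbcaeb" (length 7)

7


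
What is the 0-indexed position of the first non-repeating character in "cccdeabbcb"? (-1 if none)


Input: cccdeabbcb
Character frequencies:
  'a': 1
  'b': 3
  'c': 4
  'd': 1
  'e': 1
Scanning left to right for freq == 1:
  Position 0 ('c'): freq=4, skip
  Position 1 ('c'): freq=4, skip
  Position 2 ('c'): freq=4, skip
  Position 3 ('d'): unique! => answer = 3

3


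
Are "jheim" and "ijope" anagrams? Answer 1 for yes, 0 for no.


Strings: "jheim", "ijope"
Sorted first:  ehijm
Sorted second: eijop
Differ at position 1: 'h' vs 'i' => not anagrams

0


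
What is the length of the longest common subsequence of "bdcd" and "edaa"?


LCS of "bdcd" and "edaa"
DP table:
           e    d    a    a
      0    0    0    0    0
  b   0    0    0    0    0
  d   0    0    1    1    1
  c   0    0    1    1    1
  d   0    0    1    1    1
LCS length = dp[4][4] = 1

1


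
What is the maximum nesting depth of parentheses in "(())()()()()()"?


Input: "(())()()()()()"
Tracking depth:
  Position 0 '(': depth becomes 1
  Position 1 '(': depth becomes 2
  Position 2 ')': depth becomes 1
  Position 3 ')': depth becomes 0
  Position 4 '(': depth becomes 1
  Position 5 ')': depth becomes 0
  Position 6 '(': depth becomes 1
  Position 7 ')': depth becomes 0
  Position 8 '(': depth becomes 1
  Position 9 ')': depth becomes 0
  Position 10 '(': depth becomes 1
  Position 11 ')': depth becomes 0
  Position 12 '(': depth becomes 1
  Position 13 ')': depth becomes 0
Maximum depth reached: 2

2


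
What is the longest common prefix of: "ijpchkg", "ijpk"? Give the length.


Words: ijpchkg, ijpk
  Position 0: all 'i' => match
  Position 1: all 'j' => match
  Position 2: all 'p' => match
  Position 3: ('c', 'k') => mismatch, stop
LCP = "ijp" (length 3)

3


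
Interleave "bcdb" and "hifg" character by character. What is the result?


Interleaving "bcdb" and "hifg":
  Position 0: 'b' from first, 'h' from second => "bh"
  Position 1: 'c' from first, 'i' from second => "ci"
  Position 2: 'd' from first, 'f' from second => "df"
  Position 3: 'b' from first, 'g' from second => "bg"
Result: bhcidfbg

bhcidfbg


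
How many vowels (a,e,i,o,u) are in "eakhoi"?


Input: eakhoi
Checking each character:
  'e' at position 0: vowel (running total: 1)
  'a' at position 1: vowel (running total: 2)
  'k' at position 2: consonant
  'h' at position 3: consonant
  'o' at position 4: vowel (running total: 3)
  'i' at position 5: vowel (running total: 4)
Total vowels: 4

4


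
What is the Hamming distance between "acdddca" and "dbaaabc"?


Comparing "acdddca" and "dbaaabc" position by position:
  Position 0: 'a' vs 'd' => differ
  Position 1: 'c' vs 'b' => differ
  Position 2: 'd' vs 'a' => differ
  Position 3: 'd' vs 'a' => differ
  Position 4: 'd' vs 'a' => differ
  Position 5: 'c' vs 'b' => differ
  Position 6: 'a' vs 'c' => differ
Total differences (Hamming distance): 7

7


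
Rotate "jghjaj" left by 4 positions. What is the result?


Input: "jghjaj", rotate left by 4
First 4 characters: "jghj"
Remaining characters: "aj"
Concatenate remaining + first: "aj" + "jghj" = "ajjghj"

ajjghj


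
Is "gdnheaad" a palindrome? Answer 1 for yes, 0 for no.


Input: gdnheaad
Reversed: daaehndg
  Compare pos 0 ('g') with pos 7 ('d'): MISMATCH
  Compare pos 1 ('d') with pos 6 ('a'): MISMATCH
  Compare pos 2 ('n') with pos 5 ('a'): MISMATCH
  Compare pos 3 ('h') with pos 4 ('e'): MISMATCH
Result: not a palindrome

0


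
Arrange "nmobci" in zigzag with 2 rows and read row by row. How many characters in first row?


Zigzag "nmobci" into 2 rows:
Placing characters:
  'n' => row 0
  'm' => row 1
  'o' => row 0
  'b' => row 1
  'c' => row 0
  'i' => row 1
Rows:
  Row 0: "noc"
  Row 1: "mbi"
First row length: 3

3


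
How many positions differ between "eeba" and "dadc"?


Comparing "eeba" and "dadc" position by position:
  Position 0: 'e' vs 'd' => DIFFER
  Position 1: 'e' vs 'a' => DIFFER
  Position 2: 'b' vs 'd' => DIFFER
  Position 3: 'a' vs 'c' => DIFFER
Positions that differ: 4

4


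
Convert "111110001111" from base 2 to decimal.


Input: "111110001111" in base 2
Positional expansion:
  Digit '1' (value 1) x 2^11 = 2048
  Digit '1' (value 1) x 2^10 = 1024
  Digit '1' (value 1) x 2^9 = 512
  Digit '1' (value 1) x 2^8 = 256
  Digit '1' (value 1) x 2^7 = 128
  Digit '0' (value 0) x 2^6 = 0
  Digit '0' (value 0) x 2^5 = 0
  Digit '0' (value 0) x 2^4 = 0
  Digit '1' (value 1) x 2^3 = 8
  Digit '1' (value 1) x 2^2 = 4
  Digit '1' (value 1) x 2^1 = 2
  Digit '1' (value 1) x 2^0 = 1
Sum = 3983

3983


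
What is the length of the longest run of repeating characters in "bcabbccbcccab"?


Input: "bcabbccbcccab"
Scanning for longest run:
  Position 1 ('c'): new char, reset run to 1
  Position 2 ('a'): new char, reset run to 1
  Position 3 ('b'): new char, reset run to 1
  Position 4 ('b'): continues run of 'b', length=2
  Position 5 ('c'): new char, reset run to 1
  Position 6 ('c'): continues run of 'c', length=2
  Position 7 ('b'): new char, reset run to 1
  Position 8 ('c'): new char, reset run to 1
  Position 9 ('c'): continues run of 'c', length=2
  Position 10 ('c'): continues run of 'c', length=3
  Position 11 ('a'): new char, reset run to 1
  Position 12 ('b'): new char, reset run to 1
Longest run: 'c' with length 3

3


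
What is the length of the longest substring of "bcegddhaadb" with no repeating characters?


Input: "bcegddhaadb"
Sliding window (track last position of each char):
  Position 0 ('b'): window [0,0] length 1 -- new best
  Position 1 ('c'): window [0,1] length 2 -- new best
  Position 2 ('e'): window [0,2] length 3 -- new best
  Position 3 ('g'): window [0,3] length 4 -- new best
  Position 4 ('d'): window [0,4] length 5 -- new best
  Position 5 ('d'): repeat (last at 4), move window start to 5
  Position 5 ('d'): window [5,5] length 1
  Position 6 ('h'): window [5,6] length 2
  Position 7 ('a'): window [5,7] length 3
  Position 8 ('a'): repeat (last at 7), move window start to 8
  Position 8 ('a'): window [8,8] length 1
  Position 9 ('d'): window [8,9] length 2
  Position 10 ('b'): window [8,10] length 3
Longest substring with no repeats: "bcegd" with length 5

5


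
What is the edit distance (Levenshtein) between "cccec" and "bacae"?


Computing edit distance: "cccec" -> "bacae"
DP table:
           b    a    c    a    e
      0    1    2    3    4    5
  c   1    1    2    2    3    4
  c   2    2    2    2    3    4
  c   3    3    3    2    3    4
  e   4    4    4    3    3    3
  c   5    5    5    4    4    4
Edit distance = dp[5][5] = 4

4


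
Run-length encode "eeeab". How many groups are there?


Input: eeeab
Scanning for consecutive runs:
  Group 1: 'e' x 3 (positions 0-2)
  Group 2: 'a' x 1 (positions 3-3)
  Group 3: 'b' x 1 (positions 4-4)
Total groups: 3

3


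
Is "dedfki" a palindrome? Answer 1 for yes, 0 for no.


Input: dedfki
Reversed: ikfded
  Compare pos 0 ('d') with pos 5 ('i'): MISMATCH
  Compare pos 1 ('e') with pos 4 ('k'): MISMATCH
  Compare pos 2 ('d') with pos 3 ('f'): MISMATCH
Result: not a palindrome

0


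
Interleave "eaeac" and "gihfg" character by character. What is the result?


Interleaving "eaeac" and "gihfg":
  Position 0: 'e' from first, 'g' from second => "eg"
  Position 1: 'a' from first, 'i' from second => "ai"
  Position 2: 'e' from first, 'h' from second => "eh"
  Position 3: 'a' from first, 'f' from second => "af"
  Position 4: 'c' from first, 'g' from second => "cg"
Result: egaiehafcg

egaiehafcg


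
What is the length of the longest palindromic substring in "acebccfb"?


Input: "acebccfb"
Checking substrings for palindromes:
  [4:6] "cc" (len 2) => palindrome
Longest palindromic substring: "cc" with length 2

2


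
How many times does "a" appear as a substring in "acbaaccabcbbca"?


Searching for "a" in "acbaaccabcbbca"
Scanning each position:
  Position 0: "a" => MATCH
  Position 1: "c" => no
  Position 2: "b" => no
  Position 3: "a" => MATCH
  Position 4: "a" => MATCH
  Position 5: "c" => no
  Position 6: "c" => no
  Position 7: "a" => MATCH
  Position 8: "b" => no
  Position 9: "c" => no
  Position 10: "b" => no
  Position 11: "b" => no
  Position 12: "c" => no
  Position 13: "a" => MATCH
Total occurrences: 5

5


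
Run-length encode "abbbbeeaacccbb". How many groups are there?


Input: abbbbeeaacccbb
Scanning for consecutive runs:
  Group 1: 'a' x 1 (positions 0-0)
  Group 2: 'b' x 4 (positions 1-4)
  Group 3: 'e' x 2 (positions 5-6)
  Group 4: 'a' x 2 (positions 7-8)
  Group 5: 'c' x 3 (positions 9-11)
  Group 6: 'b' x 2 (positions 12-13)
Total groups: 6

6


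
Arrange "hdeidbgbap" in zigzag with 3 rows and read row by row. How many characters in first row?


Zigzag "hdeidbgbap" into 3 rows:
Placing characters:
  'h' => row 0
  'd' => row 1
  'e' => row 2
  'i' => row 1
  'd' => row 0
  'b' => row 1
  'g' => row 2
  'b' => row 1
  'a' => row 0
  'p' => row 1
Rows:
  Row 0: "hda"
  Row 1: "dibbp"
  Row 2: "eg"
First row length: 3

3


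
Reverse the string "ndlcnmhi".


Input: ndlcnmhi
Reading characters right to left:
  Position 7: 'i'
  Position 6: 'h'
  Position 5: 'm'
  Position 4: 'n'
  Position 3: 'c'
  Position 2: 'l'
  Position 1: 'd'
  Position 0: 'n'
Reversed: ihmncldn

ihmncldn


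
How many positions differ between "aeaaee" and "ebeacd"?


Comparing "aeaaee" and "ebeacd" position by position:
  Position 0: 'a' vs 'e' => DIFFER
  Position 1: 'e' vs 'b' => DIFFER
  Position 2: 'a' vs 'e' => DIFFER
  Position 3: 'a' vs 'a' => same
  Position 4: 'e' vs 'c' => DIFFER
  Position 5: 'e' vs 'd' => DIFFER
Positions that differ: 5

5


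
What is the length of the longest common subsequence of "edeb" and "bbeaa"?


LCS of "edeb" and "bbeaa"
DP table:
           b    b    e    a    a
      0    0    0    0    0    0
  e   0    0    0    1    1    1
  d   0    0    0    1    1    1
  e   0    0    0    1    1    1
  b   0    1    1    1    1    1
LCS length = dp[4][5] = 1

1


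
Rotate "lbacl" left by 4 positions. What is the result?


Input: "lbacl", rotate left by 4
First 4 characters: "lbac"
Remaining characters: "l"
Concatenate remaining + first: "l" + "lbac" = "llbac"

llbac


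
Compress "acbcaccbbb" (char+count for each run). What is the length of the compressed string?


Input: acbcaccbbb
Runs:
  'a' x 1 => "a1"
  'c' x 1 => "c1"
  'b' x 1 => "b1"
  'c' x 1 => "c1"
  'a' x 1 => "a1"
  'c' x 2 => "c2"
  'b' x 3 => "b3"
Compressed: "a1c1b1c1a1c2b3"
Compressed length: 14

14


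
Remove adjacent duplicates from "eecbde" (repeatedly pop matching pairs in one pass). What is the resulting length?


Input: eecbde
Stack-based adjacent duplicate removal:
  Read 'e': push. Stack: e
  Read 'e': matches stack top 'e' => pop. Stack: (empty)
  Read 'c': push. Stack: c
  Read 'b': push. Stack: cb
  Read 'd': push. Stack: cbd
  Read 'e': push. Stack: cbde
Final stack: "cbde" (length 4)

4


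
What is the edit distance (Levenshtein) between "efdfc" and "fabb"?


Computing edit distance: "efdfc" -> "fabb"
DP table:
           f    a    b    b
      0    1    2    3    4
  e   1    1    2    3    4
  f   2    1    2    3    4
  d   3    2    2    3    4
  f   4    3    3    3    4
  c   5    4    4    4    4
Edit distance = dp[5][4] = 4

4


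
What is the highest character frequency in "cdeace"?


Input: cdeace
Character counts:
  'a': 1
  'c': 2
  'd': 1
  'e': 2
Maximum frequency: 2

2


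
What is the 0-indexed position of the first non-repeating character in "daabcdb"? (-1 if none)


Input: daabcdb
Character frequencies:
  'a': 2
  'b': 2
  'c': 1
  'd': 2
Scanning left to right for freq == 1:
  Position 0 ('d'): freq=2, skip
  Position 1 ('a'): freq=2, skip
  Position 2 ('a'): freq=2, skip
  Position 3 ('b'): freq=2, skip
  Position 4 ('c'): unique! => answer = 4

4


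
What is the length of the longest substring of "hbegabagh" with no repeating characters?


Input: "hbegabagh"
Sliding window (track last position of each char):
  Position 0 ('h'): window [0,0] length 1 -- new best
  Position 1 ('b'): window [0,1] length 2 -- new best
  Position 2 ('e'): window [0,2] length 3 -- new best
  Position 3 ('g'): window [0,3] length 4 -- new best
  Position 4 ('a'): window [0,4] length 5 -- new best
  Position 5 ('b'): repeat (last at 1), move window start to 2
  Position 5 ('b'): window [2,5] length 4
  Position 6 ('a'): repeat (last at 4), move window start to 5
  Position 6 ('a'): window [5,6] length 2
  Position 7 ('g'): window [5,7] length 3
  Position 8 ('h'): window [5,8] length 4
Longest substring with no repeats: "hbega" with length 5

5


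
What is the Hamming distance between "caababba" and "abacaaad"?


Comparing "caababba" and "abacaaad" position by position:
  Position 0: 'c' vs 'a' => differ
  Position 1: 'a' vs 'b' => differ
  Position 2: 'a' vs 'a' => same
  Position 3: 'b' vs 'c' => differ
  Position 4: 'a' vs 'a' => same
  Position 5: 'b' vs 'a' => differ
  Position 6: 'b' vs 'a' => differ
  Position 7: 'a' vs 'd' => differ
Total differences (Hamming distance): 6

6


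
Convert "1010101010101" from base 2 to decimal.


Input: "1010101010101" in base 2
Positional expansion:
  Digit '1' (value 1) x 2^12 = 4096
  Digit '0' (value 0) x 2^11 = 0
  Digit '1' (value 1) x 2^10 = 1024
  Digit '0' (value 0) x 2^9 = 0
  Digit '1' (value 1) x 2^8 = 256
  Digit '0' (value 0) x 2^7 = 0
  Digit '1' (value 1) x 2^6 = 64
  Digit '0' (value 0) x 2^5 = 0
  Digit '1' (value 1) x 2^4 = 16
  Digit '0' (value 0) x 2^3 = 0
  Digit '1' (value 1) x 2^2 = 4
  Digit '0' (value 0) x 2^1 = 0
  Digit '1' (value 1) x 2^0 = 1
Sum = 5461

5461


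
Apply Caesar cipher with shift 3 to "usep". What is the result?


Caesar cipher: shift "usep" by 3
  'u' (pos 20) + 3 = pos 23 = 'x'
  's' (pos 18) + 3 = pos 21 = 'v'
  'e' (pos 4) + 3 = pos 7 = 'h'
  'p' (pos 15) + 3 = pos 18 = 's'
Result: xvhs

xvhs


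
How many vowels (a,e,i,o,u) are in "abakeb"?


Input: abakeb
Checking each character:
  'a' at position 0: vowel (running total: 1)
  'b' at position 1: consonant
  'a' at position 2: vowel (running total: 2)
  'k' at position 3: consonant
  'e' at position 4: vowel (running total: 3)
  'b' at position 5: consonant
Total vowels: 3

3


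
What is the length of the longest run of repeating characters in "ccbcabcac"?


Input: "ccbcabcac"
Scanning for longest run:
  Position 1 ('c'): continues run of 'c', length=2
  Position 2 ('b'): new char, reset run to 1
  Position 3 ('c'): new char, reset run to 1
  Position 4 ('a'): new char, reset run to 1
  Position 5 ('b'): new char, reset run to 1
  Position 6 ('c'): new char, reset run to 1
  Position 7 ('a'): new char, reset run to 1
  Position 8 ('c'): new char, reset run to 1
Longest run: 'c' with length 2

2
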